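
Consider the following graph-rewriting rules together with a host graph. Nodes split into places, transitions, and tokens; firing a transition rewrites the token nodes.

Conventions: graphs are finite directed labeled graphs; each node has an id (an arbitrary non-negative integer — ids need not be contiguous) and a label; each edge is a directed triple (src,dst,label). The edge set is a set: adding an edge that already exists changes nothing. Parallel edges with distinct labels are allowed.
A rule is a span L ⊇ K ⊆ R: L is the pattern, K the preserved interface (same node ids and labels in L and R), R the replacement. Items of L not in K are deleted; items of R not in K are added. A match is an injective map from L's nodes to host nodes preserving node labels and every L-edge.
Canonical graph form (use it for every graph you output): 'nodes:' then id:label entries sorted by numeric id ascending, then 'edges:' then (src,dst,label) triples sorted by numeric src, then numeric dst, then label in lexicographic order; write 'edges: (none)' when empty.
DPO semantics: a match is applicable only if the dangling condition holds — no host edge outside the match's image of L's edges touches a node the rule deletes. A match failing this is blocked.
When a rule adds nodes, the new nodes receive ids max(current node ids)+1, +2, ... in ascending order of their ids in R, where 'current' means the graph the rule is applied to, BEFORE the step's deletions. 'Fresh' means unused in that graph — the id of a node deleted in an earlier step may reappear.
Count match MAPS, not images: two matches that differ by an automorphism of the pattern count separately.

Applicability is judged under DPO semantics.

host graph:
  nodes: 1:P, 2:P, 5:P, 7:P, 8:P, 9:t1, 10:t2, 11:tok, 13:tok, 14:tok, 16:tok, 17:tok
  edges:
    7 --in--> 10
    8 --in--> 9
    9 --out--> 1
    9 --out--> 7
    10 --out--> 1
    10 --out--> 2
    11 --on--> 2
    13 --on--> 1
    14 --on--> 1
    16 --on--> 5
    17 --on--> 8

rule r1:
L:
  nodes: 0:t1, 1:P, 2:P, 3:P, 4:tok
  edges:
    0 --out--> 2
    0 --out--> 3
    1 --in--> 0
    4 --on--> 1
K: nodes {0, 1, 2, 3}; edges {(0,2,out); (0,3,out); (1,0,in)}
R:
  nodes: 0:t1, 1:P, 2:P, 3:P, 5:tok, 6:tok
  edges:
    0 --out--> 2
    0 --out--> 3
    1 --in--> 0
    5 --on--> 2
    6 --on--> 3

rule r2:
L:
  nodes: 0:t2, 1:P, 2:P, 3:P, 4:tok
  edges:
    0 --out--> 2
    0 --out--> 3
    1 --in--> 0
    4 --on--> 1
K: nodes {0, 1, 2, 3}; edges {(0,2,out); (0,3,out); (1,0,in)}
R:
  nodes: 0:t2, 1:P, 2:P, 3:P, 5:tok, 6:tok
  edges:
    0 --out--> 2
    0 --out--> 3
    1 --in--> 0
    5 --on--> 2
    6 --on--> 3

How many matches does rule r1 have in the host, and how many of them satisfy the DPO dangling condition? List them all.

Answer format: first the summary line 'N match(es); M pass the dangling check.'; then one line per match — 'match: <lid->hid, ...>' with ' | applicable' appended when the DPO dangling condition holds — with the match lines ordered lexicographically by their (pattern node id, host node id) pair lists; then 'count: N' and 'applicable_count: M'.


2 match(es); 2 pass the dangling check.
match: 0->9, 1->8, 2->1, 3->7, 4->17 | applicable
match: 0->9, 1->8, 2->7, 3->1, 4->17 | applicable
count: 2
applicable_count: 2


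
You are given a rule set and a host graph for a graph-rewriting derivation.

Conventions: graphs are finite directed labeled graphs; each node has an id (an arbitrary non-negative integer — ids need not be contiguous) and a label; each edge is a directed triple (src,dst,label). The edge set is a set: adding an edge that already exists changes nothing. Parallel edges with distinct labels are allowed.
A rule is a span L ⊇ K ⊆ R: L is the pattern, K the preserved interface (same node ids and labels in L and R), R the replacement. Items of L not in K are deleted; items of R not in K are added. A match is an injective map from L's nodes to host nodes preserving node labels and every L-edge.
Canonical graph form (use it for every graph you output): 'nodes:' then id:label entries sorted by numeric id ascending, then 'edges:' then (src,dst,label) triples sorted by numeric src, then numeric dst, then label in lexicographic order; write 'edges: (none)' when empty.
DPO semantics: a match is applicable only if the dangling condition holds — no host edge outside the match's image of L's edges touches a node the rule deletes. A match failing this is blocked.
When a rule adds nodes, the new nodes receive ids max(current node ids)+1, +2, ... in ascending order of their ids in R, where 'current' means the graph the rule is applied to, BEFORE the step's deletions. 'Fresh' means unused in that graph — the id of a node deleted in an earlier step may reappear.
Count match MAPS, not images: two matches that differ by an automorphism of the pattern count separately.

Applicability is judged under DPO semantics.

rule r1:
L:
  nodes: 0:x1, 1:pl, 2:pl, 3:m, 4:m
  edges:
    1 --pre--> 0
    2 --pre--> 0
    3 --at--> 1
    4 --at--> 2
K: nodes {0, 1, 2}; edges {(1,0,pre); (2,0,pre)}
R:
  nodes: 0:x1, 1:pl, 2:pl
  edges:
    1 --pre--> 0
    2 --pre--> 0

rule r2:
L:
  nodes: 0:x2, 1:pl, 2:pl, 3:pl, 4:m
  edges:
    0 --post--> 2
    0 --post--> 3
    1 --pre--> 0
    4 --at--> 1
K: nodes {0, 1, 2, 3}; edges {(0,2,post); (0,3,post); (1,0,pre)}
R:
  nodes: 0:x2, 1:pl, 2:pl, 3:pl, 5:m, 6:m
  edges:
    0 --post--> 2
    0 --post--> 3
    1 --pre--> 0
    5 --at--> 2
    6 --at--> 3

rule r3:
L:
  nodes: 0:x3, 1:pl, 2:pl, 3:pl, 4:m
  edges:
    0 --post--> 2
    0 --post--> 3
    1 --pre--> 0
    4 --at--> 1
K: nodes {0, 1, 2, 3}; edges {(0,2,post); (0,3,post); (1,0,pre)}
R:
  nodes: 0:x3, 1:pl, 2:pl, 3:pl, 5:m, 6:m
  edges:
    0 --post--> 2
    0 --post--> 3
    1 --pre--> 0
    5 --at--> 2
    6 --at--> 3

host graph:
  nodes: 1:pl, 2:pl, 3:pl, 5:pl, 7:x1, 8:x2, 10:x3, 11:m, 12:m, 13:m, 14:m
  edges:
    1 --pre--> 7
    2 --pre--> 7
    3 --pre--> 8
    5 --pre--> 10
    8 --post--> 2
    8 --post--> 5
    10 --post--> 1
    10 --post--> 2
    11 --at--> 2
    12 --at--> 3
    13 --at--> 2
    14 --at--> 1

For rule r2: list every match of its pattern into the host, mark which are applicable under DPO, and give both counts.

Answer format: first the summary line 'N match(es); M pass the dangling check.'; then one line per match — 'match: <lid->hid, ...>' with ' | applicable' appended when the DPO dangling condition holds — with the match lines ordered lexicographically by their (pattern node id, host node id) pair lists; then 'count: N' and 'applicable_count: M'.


2 match(es); 2 pass the dangling check.
match: 0->8, 1->3, 2->2, 3->5, 4->12 | applicable
match: 0->8, 1->3, 2->5, 3->2, 4->12 | applicable
count: 2
applicable_count: 2


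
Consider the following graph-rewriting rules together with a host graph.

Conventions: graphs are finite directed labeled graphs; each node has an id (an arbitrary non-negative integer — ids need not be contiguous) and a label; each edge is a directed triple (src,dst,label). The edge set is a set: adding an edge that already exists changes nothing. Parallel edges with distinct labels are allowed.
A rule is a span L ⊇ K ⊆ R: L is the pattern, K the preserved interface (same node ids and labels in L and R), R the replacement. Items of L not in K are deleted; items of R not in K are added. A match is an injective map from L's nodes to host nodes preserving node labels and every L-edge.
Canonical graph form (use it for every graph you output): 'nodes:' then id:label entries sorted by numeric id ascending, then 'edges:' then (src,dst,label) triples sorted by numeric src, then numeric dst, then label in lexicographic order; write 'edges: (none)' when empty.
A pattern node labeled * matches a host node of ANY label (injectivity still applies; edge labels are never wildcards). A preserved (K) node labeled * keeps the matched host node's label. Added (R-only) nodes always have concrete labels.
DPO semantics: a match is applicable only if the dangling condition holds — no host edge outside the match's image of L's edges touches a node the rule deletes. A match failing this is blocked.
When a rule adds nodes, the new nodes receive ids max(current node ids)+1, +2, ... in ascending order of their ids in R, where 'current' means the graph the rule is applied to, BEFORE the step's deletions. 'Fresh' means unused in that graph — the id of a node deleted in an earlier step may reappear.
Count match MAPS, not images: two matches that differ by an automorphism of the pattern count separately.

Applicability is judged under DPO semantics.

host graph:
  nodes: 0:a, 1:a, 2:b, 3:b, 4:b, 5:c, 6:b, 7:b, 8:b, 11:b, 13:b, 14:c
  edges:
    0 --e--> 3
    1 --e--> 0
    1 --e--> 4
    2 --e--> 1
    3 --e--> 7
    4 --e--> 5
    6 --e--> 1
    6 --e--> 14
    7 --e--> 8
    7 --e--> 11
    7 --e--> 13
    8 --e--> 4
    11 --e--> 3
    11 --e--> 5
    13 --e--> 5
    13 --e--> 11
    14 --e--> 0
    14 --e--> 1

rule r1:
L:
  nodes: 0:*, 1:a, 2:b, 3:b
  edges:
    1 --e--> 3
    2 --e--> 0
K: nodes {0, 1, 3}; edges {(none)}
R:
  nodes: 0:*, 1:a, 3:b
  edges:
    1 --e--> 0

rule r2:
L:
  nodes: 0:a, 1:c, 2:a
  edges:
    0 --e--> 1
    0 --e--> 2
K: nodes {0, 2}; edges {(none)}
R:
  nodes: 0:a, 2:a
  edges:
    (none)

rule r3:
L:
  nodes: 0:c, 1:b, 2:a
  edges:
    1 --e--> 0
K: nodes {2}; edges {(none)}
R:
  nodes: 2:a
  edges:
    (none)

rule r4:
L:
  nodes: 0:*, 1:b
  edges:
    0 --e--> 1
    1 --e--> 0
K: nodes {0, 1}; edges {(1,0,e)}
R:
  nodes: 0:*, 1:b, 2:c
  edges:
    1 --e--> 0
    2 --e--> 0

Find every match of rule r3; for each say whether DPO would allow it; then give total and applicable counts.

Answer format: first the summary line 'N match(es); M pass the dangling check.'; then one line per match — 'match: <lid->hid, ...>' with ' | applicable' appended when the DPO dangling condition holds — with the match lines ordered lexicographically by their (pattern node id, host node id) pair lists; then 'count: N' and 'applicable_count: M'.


8 match(es); 0 pass the dangling check.
match: 0->5, 1->4, 2->0
match: 0->5, 1->4, 2->1
match: 0->5, 1->11, 2->0
match: 0->5, 1->11, 2->1
match: 0->5, 1->13, 2->0
match: 0->5, 1->13, 2->1
match: 0->14, 1->6, 2->0
match: 0->14, 1->6, 2->1
count: 8
applicable_count: 0


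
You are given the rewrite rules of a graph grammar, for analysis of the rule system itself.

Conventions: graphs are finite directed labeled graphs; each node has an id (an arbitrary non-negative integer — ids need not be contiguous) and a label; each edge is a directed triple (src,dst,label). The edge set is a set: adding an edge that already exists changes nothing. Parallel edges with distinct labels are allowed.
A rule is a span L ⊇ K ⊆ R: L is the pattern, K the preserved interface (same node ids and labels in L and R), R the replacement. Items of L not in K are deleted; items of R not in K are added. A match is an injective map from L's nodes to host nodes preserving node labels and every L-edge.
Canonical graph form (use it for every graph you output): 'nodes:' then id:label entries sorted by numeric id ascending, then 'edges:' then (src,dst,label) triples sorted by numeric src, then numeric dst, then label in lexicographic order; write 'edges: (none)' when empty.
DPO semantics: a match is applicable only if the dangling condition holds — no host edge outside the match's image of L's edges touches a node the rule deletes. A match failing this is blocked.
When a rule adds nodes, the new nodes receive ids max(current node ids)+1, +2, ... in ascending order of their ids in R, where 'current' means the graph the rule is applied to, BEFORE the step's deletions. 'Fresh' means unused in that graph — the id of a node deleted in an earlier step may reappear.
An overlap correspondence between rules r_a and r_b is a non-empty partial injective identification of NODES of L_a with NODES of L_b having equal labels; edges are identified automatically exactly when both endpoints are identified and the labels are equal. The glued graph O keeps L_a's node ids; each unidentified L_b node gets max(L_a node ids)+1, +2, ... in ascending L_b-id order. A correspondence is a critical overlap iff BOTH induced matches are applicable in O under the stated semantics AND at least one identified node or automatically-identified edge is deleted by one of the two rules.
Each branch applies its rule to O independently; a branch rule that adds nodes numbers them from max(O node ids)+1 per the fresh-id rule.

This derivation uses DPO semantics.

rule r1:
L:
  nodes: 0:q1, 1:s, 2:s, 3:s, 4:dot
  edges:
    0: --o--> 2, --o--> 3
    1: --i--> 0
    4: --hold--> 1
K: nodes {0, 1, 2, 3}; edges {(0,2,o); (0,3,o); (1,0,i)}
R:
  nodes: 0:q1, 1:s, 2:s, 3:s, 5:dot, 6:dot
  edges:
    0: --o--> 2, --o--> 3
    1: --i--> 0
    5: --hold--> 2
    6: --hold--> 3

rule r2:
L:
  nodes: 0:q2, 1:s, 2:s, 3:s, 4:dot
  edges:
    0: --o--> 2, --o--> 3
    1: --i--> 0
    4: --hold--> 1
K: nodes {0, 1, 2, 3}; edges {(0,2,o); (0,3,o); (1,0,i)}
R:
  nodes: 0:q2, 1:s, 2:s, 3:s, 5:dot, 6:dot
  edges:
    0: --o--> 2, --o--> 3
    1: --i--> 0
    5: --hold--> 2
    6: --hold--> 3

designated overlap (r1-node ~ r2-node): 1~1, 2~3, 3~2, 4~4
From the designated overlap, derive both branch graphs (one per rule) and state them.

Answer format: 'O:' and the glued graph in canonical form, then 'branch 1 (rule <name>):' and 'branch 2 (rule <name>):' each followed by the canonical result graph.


O:
nodes: 0:q1, 1:s, 2:s, 3:s, 4:dot, 5:q2
edges: (0,2,o); (0,3,o); (1,0,i); (1,5,i); (4,1,hold); (5,2,o); (5,3,o)
branch 1 (rule r1):
nodes: 0:q1, 1:s, 2:s, 3:s, 5:q2, 6:dot, 7:dot
edges: (0,2,o); (0,3,o); (1,0,i); (1,5,i); (5,2,o); (5,3,o); (6,2,hold); (7,3,hold)
branch 2 (rule r2):
nodes: 0:q1, 1:s, 2:s, 3:s, 5:q2, 6:dot, 7:dot
edges: (0,2,o); (0,3,o); (1,0,i); (1,5,i); (5,2,o); (5,3,o); (6,3,hold); (7,2,hold)


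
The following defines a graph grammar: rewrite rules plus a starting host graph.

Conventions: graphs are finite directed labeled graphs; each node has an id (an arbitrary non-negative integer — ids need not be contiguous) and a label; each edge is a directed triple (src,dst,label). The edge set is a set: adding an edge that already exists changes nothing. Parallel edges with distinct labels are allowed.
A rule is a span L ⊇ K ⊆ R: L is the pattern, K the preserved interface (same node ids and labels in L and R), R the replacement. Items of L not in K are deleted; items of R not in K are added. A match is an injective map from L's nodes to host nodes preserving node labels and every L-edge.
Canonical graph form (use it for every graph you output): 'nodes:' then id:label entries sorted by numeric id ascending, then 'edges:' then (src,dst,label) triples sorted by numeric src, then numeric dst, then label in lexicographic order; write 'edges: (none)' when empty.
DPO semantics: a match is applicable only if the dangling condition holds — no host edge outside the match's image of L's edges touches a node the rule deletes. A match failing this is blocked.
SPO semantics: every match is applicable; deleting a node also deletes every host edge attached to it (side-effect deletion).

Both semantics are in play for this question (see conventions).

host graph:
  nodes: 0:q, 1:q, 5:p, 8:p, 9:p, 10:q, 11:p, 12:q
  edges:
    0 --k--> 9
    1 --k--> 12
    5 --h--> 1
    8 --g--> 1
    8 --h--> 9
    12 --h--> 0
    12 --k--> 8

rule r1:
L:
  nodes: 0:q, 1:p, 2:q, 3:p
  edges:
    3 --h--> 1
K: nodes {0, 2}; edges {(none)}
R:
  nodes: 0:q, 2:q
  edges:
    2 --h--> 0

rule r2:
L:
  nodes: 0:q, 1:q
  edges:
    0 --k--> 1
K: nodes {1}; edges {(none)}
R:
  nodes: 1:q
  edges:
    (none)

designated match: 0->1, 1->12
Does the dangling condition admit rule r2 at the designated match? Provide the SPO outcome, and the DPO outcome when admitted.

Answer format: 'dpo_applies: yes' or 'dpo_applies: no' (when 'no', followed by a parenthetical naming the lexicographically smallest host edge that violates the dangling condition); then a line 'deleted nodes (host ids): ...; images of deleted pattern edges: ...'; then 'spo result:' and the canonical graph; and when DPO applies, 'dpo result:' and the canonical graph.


dpo_applies: no
(the rule deletes node 1, which keeps host edge (5,1,h) outside the match image — the dangling condition fails, DPO blocks; SPO proceeds and side-deletes such edges)
deleted nodes (host ids): 1; images of deleted pattern edges: (1,12,k)
spo result:
nodes: 0:q, 5:p, 8:p, 9:p, 10:q, 11:p, 12:q
edges: (0,9,k); (8,9,h); (12,0,h); (12,8,k)


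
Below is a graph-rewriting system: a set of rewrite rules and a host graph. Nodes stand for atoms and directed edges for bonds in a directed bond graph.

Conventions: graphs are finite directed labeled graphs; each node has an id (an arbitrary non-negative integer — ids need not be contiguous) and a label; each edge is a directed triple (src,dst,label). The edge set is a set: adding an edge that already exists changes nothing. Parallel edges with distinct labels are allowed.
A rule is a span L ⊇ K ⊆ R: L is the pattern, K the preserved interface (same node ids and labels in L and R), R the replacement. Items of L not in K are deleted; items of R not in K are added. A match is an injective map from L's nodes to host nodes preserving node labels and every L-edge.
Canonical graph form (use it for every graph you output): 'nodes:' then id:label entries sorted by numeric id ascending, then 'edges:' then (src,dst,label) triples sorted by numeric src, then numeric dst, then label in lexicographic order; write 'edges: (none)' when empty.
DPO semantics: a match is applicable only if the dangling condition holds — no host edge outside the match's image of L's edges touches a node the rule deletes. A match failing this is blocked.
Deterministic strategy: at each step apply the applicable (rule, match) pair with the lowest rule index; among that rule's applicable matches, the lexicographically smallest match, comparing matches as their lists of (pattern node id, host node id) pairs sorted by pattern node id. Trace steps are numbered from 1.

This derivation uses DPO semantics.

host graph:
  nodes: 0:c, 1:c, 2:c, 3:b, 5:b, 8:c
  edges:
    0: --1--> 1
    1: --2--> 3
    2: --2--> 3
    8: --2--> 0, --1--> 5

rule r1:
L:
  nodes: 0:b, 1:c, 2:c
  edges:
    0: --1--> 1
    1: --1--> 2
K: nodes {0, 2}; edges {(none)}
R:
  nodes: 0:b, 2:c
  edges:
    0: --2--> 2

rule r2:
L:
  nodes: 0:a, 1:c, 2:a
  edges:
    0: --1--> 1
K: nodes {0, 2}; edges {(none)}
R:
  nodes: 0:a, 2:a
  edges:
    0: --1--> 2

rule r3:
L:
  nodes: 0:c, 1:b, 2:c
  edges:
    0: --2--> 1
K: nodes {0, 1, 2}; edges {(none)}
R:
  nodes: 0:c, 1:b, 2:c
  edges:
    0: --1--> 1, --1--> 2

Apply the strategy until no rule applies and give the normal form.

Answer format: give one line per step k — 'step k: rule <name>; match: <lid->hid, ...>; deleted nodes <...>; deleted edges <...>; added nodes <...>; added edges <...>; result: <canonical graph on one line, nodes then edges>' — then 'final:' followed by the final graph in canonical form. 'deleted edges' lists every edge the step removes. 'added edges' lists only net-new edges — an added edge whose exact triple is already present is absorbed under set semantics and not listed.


step 1: rule r3; match: 0->1, 1->3, 2->0; deleted nodes (none); deleted edges (1,3,2); added nodes (none); added edges (1,0,1); (1,3,1); result: nodes: 0:c, 1:c, 2:c, 3:b, 5:b, 8:c edges: (0,1,1); (1,0,1); (1,3,1); (2,3,2); (8,0,2); (8,5,1)
step 2: rule r3; match: 0->2, 1->3, 2->0; deleted nodes (none); deleted edges (2,3,2); added nodes (none); added edges (2,0,1); (2,3,1); result: nodes: 0:c, 1:c, 2:c, 3:b, 5:b, 8:c edges: (0,1,1); (1,0,1); (1,3,1); (2,0,1); (2,3,1); (8,0,2); (8,5,1)
final:
nodes: 0:c, 1:c, 2:c, 3:b, 5:b, 8:c
edges: (0,1,1); (1,0,1); (1,3,1); (2,0,1); (2,3,1); (8,0,2); (8,5,1)


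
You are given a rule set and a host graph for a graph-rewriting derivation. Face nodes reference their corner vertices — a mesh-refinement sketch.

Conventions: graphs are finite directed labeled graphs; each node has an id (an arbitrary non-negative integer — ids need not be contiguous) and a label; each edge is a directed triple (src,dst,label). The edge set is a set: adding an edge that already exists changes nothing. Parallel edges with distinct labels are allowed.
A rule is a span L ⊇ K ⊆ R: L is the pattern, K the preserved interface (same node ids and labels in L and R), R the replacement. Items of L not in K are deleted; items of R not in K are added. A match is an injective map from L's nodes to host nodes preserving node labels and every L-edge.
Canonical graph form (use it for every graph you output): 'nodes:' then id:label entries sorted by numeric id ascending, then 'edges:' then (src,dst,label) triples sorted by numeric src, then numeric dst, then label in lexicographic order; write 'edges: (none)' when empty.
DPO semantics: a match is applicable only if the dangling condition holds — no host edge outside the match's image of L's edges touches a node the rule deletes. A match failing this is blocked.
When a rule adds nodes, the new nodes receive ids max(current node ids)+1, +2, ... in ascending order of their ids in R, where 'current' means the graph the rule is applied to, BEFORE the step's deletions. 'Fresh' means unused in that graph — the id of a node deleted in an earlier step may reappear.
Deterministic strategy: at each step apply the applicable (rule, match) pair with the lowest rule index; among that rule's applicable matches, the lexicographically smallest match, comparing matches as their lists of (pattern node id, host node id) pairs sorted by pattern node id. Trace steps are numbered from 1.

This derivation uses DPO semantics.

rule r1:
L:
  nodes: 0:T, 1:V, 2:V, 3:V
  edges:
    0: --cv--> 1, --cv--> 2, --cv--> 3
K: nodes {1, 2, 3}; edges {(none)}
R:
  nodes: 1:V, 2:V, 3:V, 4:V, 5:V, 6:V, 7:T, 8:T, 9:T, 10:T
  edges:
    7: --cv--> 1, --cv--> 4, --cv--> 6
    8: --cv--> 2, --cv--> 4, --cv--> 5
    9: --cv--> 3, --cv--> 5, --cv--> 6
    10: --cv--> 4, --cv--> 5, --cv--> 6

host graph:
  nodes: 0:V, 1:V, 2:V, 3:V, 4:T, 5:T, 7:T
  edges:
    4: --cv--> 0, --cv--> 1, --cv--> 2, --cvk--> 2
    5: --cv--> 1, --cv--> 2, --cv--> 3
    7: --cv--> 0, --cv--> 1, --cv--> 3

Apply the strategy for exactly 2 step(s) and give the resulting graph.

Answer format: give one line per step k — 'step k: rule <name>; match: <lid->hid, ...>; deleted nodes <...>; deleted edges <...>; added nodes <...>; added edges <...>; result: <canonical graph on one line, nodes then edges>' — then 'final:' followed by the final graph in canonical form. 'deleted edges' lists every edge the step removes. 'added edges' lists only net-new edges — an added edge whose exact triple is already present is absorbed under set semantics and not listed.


step 1: rule r1; match: 0->5, 1->1, 2->2, 3->3; deleted nodes 5; deleted edges (5,1,cv); (5,2,cv); (5,3,cv); added nodes 8, 9, 10, 11, 12, 13, 14; added edges (11,1,cv); (11,8,cv); (11,10,cv); (12,2,cv); (12,8,cv); (12,9,cv); (13,3,cv); (13,9,cv); (13,10,cv); (14,8,cv); (14,9,cv); (14,10,cv); result: nodes: 0:V, 1:V, 2:V, 3:V, 4:T, 7:T, 8:V, 9:V, 10:V, 11:T, 12:T, 13:T, 14:T edges: (4,0,cv); (4,1,cv); (4,2,cv); (4,2,cvk); (7,0,cv); (7,1,cv); (7,3,cv); (11,1,cv); (11,8,cv); (11,10,cv); (12,2,cv); (12,8,cv); (12,9,cv); (13,3,cv); (13,9,cv); (13,10,cv); (14,8,cv); (14,9,cv); (14,10,cv)
step 2: rule r1; match: 0->7, 1->0, 2->1, 3->3; deleted nodes 7; deleted edges (7,0,cv); (7,1,cv); (7,3,cv); added nodes 15, 16, 17, 18, 19, 20, 21; added edges (18,0,cv); (18,15,cv); (18,17,cv); (19,1,cv); (19,15,cv); (19,16,cv); (20,3,cv); (20,16,cv); (20,17,cv); (21,15,cv); (21,16,cv); (21,17,cv); result: nodes: 0:V, 1:V, 2:V, 3:V, 4:T, 8:V, 9:V, 10:V, 11:T, 12:T, 13:T, 14:T, 15:V, 16:V, 17:V, 18:T, 19:T, 20:T, 21:T edges: (4,0,cv); (4,1,cv); (4,2,cv); (4,2,cvk); (11,1,cv); (11,8,cv); (11,10,cv); (12,2,cv); (12,8,cv); (12,9,cv); (13,3,cv); (13,9,cv); (13,10,cv); (14,8,cv); (14,9,cv); (14,10,cv); (18,0,cv); (18,15,cv); (18,17,cv); (19,1,cv); (19,15,cv); (19,16,cv); (20,3,cv); (20,16,cv); (20,17,cv); (21,15,cv); (21,16,cv); (21,17,cv)
final:
nodes: 0:V, 1:V, 2:V, 3:V, 4:T, 8:V, 9:V, 10:V, 11:T, 12:T, 13:T, 14:T, 15:V, 16:V, 17:V, 18:T, 19:T, 20:T, 21:T
edges: (4,0,cv); (4,1,cv); (4,2,cv); (4,2,cvk); (11,1,cv); (11,8,cv); (11,10,cv); (12,2,cv); (12,8,cv); (12,9,cv); (13,3,cv); (13,9,cv); (13,10,cv); (14,8,cv); (14,9,cv); (14,10,cv); (18,0,cv); (18,15,cv); (18,17,cv); (19,1,cv); (19,15,cv); (19,16,cv); (20,3,cv); (20,16,cv); (20,17,cv); (21,15,cv); (21,16,cv); (21,17,cv)


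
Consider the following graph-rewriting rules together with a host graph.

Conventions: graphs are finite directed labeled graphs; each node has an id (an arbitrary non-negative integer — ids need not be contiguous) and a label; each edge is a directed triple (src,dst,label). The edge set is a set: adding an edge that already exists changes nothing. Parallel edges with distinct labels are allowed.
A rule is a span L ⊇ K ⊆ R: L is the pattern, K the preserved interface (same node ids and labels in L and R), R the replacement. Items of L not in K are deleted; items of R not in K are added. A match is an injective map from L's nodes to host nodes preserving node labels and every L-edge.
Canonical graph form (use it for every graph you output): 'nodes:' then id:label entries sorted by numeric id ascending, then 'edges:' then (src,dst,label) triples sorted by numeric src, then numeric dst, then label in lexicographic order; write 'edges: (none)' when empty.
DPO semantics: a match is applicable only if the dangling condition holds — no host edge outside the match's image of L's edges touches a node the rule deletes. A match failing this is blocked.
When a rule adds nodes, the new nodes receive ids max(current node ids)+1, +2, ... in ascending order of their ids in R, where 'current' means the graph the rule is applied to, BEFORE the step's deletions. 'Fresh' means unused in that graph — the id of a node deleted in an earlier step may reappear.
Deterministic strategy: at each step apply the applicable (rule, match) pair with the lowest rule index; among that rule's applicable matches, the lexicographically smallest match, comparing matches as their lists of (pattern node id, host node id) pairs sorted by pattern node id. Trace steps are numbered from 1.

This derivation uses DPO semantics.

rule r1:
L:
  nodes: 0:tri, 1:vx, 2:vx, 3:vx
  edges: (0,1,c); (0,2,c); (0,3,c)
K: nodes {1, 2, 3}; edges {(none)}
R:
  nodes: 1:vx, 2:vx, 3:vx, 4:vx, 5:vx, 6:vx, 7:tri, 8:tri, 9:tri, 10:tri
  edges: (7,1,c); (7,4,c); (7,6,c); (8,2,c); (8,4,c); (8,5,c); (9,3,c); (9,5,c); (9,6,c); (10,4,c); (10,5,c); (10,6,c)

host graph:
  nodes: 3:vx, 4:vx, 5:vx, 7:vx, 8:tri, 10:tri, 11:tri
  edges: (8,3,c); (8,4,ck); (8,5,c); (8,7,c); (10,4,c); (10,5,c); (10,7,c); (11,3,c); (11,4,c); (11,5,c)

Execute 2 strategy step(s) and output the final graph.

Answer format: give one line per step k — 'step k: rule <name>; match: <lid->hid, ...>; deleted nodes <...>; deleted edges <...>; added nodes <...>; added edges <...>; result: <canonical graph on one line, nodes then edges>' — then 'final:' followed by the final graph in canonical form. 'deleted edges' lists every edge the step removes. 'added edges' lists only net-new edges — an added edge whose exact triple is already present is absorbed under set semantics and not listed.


step 1: rule r1; match: 0->10, 1->4, 2->5, 3->7; deleted nodes 10; deleted edges (10,4,c); (10,5,c); (10,7,c); added nodes 12, 13, 14, 15, 16, 17, 18; added edges (15,4,c); (15,12,c); (15,14,c); (16,5,c); (16,12,c); (16,13,c); (17,7,c); (17,13,c); (17,14,c); (18,12,c); (18,13,c); (18,14,c); result: nodes: 3:vx, 4:vx, 5:vx, 7:vx, 8:tri, 11:tri, 12:vx, 13:vx, 14:vx, 15:tri, 16:tri, 17:tri, 18:tri edges: (8,3,c); (8,4,ck); (8,5,c); (8,7,c); (11,3,c); (11,4,c); (11,5,c); (15,4,c); (15,12,c); (15,14,c); (16,5,c); (16,12,c); (16,13,c); (17,7,c); (17,13,c); (17,14,c); (18,12,c); (18,13,c); (18,14,c)
step 2: rule r1; match: 0->11, 1->3, 2->4, 3->5; deleted nodes 11; deleted edges (11,3,c); (11,4,c); (11,5,c); added nodes 19, 20, 21, 22, 23, 24, 25; added edges (22,3,c); (22,19,c); (22,21,c); (23,4,c); (23,19,c); (23,20,c); (24,5,c); (24,20,c); (24,21,c); (25,19,c); (25,20,c); (25,21,c); result: nodes: 3:vx, 4:vx, 5:vx, 7:vx, 8:tri, 12:vx, 13:vx, 14:vx, 15:tri, 16:tri, 17:tri, 18:tri, 19:vx, 20:vx, 21:vx, 22:tri, 23:tri, 24:tri, 25:tri edges: (8,3,c); (8,4,ck); (8,5,c); (8,7,c); (15,4,c); (15,12,c); (15,14,c); (16,5,c); (16,12,c); (16,13,c); (17,7,c); (17,13,c); (17,14,c); (18,12,c); (18,13,c); (18,14,c); (22,3,c); (22,19,c); (22,21,c); (23,4,c); (23,19,c); (23,20,c); (24,5,c); (24,20,c); (24,21,c); (25,19,c); (25,20,c); (25,21,c)
final:
nodes: 3:vx, 4:vx, 5:vx, 7:vx, 8:tri, 12:vx, 13:vx, 14:vx, 15:tri, 16:tri, 17:tri, 18:tri, 19:vx, 20:vx, 21:vx, 22:tri, 23:tri, 24:tri, 25:tri
edges: (8,3,c); (8,4,ck); (8,5,c); (8,7,c); (15,4,c); (15,12,c); (15,14,c); (16,5,c); (16,12,c); (16,13,c); (17,7,c); (17,13,c); (17,14,c); (18,12,c); (18,13,c); (18,14,c); (22,3,c); (22,19,c); (22,21,c); (23,4,c); (23,19,c); (23,20,c); (24,5,c); (24,20,c); (24,21,c); (25,19,c); (25,20,c); (25,21,c)


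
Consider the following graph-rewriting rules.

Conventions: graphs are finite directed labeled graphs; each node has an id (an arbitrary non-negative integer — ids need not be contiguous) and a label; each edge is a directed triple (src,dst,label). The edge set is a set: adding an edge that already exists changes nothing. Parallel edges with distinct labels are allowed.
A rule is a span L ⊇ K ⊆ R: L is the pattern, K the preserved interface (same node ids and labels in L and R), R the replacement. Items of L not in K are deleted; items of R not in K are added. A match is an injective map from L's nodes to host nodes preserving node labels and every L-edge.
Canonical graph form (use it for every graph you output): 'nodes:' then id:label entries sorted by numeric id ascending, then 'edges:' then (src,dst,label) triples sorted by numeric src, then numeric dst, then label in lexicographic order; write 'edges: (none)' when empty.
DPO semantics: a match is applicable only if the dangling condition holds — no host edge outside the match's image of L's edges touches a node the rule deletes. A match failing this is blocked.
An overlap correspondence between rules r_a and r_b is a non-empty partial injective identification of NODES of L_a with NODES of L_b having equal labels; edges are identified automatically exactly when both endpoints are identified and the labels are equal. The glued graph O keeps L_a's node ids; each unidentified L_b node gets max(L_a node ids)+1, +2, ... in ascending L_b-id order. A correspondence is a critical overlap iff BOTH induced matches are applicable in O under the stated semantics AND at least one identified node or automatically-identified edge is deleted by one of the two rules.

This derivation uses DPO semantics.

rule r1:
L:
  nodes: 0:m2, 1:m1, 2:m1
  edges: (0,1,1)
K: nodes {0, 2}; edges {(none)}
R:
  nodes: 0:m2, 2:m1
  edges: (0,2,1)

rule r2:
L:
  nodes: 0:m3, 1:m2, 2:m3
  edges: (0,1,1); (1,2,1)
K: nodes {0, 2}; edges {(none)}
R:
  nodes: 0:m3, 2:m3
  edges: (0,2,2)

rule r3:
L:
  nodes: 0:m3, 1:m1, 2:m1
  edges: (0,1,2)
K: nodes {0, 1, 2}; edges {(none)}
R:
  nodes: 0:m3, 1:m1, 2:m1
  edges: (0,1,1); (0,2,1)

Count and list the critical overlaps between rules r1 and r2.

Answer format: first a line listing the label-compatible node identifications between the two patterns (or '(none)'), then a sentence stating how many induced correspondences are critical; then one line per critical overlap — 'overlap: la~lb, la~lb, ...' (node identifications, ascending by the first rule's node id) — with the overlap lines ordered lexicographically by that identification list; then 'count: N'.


label-compatible node identifications between L(r1) and L(r2): 0~1
0 of the induced correspondences are critical overlaps of r1 and r2.
count: 0


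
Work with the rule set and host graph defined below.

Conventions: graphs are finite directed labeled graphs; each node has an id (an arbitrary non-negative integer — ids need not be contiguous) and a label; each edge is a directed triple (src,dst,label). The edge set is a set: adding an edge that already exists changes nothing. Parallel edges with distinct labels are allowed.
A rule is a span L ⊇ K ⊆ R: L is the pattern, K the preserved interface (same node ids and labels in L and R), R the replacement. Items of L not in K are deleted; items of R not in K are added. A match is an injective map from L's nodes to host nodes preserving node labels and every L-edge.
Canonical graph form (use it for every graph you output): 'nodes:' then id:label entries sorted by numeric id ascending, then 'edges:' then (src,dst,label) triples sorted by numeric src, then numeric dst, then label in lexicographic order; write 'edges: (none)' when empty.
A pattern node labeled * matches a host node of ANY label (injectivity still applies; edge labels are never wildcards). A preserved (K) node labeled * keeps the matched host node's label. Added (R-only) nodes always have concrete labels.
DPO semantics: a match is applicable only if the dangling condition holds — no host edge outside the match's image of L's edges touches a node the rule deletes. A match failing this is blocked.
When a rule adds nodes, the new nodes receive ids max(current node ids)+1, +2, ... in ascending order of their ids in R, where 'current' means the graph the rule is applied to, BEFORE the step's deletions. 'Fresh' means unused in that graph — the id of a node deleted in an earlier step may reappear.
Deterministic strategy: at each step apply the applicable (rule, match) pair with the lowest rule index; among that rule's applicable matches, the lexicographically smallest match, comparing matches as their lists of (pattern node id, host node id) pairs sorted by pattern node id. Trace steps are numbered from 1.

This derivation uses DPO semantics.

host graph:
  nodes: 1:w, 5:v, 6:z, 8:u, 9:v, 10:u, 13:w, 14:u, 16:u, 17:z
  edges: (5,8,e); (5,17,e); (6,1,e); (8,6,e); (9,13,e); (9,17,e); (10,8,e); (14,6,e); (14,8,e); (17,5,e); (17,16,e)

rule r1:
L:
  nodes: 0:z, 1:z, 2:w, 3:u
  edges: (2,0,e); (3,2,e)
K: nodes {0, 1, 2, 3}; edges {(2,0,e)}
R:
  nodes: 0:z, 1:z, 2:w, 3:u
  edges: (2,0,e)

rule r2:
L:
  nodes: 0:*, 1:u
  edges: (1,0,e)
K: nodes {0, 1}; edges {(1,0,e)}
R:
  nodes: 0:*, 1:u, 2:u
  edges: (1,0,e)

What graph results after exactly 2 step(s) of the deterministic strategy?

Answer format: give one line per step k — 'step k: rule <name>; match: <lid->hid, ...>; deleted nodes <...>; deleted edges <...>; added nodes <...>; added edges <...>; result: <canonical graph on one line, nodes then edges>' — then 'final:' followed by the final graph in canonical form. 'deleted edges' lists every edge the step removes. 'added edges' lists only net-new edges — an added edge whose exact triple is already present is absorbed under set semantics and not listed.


step 1: rule r2; match: 0->6, 1->8; deleted nodes (none); deleted edges (none); added nodes 18; added edges (none); result: nodes: 1:w, 5:v, 6:z, 8:u, 9:v, 10:u, 13:w, 14:u, 16:u, 17:z, 18:u edges: (5,8,e); (5,17,e); (6,1,e); (8,6,e); (9,13,e); (9,17,e); (10,8,e); (14,6,e); (14,8,e); (17,5,e); (17,16,e)
step 2: rule r2; match: 0->6, 1->8; deleted nodes (none); deleted edges (none); added nodes 19; added edges (none); result: nodes: 1:w, 5:v, 6:z, 8:u, 9:v, 10:u, 13:w, 14:u, 16:u, 17:z, 18:u, 19:u edges: (5,8,e); (5,17,e); (6,1,e); (8,6,e); (9,13,e); (9,17,e); (10,8,e); (14,6,e); (14,8,e); (17,5,e); (17,16,e)
final:
nodes: 1:w, 5:v, 6:z, 8:u, 9:v, 10:u, 13:w, 14:u, 16:u, 17:z, 18:u, 19:u
edges: (5,8,e); (5,17,e); (6,1,e); (8,6,e); (9,13,e); (9,17,e); (10,8,e); (14,6,e); (14,8,e); (17,5,e); (17,16,e)


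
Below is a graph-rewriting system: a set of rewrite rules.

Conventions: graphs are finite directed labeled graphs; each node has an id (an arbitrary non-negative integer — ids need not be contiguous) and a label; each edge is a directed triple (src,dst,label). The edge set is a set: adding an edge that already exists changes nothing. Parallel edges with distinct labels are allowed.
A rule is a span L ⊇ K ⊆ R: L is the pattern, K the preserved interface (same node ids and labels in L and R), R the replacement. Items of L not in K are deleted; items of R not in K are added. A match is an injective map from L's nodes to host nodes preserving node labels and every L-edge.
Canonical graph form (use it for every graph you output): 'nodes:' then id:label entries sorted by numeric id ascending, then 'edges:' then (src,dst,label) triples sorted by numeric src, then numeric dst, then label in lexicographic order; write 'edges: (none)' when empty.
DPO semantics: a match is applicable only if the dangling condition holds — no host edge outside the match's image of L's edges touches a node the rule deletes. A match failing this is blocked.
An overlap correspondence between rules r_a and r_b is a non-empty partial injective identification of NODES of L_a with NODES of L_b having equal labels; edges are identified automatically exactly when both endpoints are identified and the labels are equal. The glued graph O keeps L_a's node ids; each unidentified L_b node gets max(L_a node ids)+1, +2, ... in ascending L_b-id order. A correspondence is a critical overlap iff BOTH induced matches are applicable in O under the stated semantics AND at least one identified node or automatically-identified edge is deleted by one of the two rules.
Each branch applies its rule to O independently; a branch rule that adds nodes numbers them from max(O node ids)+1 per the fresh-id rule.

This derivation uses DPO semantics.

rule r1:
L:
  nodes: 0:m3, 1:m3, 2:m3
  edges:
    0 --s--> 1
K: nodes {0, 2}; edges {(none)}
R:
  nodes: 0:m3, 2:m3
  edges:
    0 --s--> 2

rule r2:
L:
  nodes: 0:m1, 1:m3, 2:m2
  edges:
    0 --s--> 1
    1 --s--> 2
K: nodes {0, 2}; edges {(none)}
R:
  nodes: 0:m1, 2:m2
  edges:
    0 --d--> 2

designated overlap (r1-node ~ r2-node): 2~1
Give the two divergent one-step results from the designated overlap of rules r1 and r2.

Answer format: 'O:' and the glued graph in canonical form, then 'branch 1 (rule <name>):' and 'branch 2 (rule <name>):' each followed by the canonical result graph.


O:
nodes: 0:m3, 1:m3, 2:m3, 3:m1, 4:m2
edges: (0,1,s); (2,4,s); (3,2,s)
branch 1 (rule r1):
nodes: 0:m3, 2:m3, 3:m1, 4:m2
edges: (0,2,s); (2,4,s); (3,2,s)
branch 2 (rule r2):
nodes: 0:m3, 1:m3, 3:m1, 4:m2
edges: (0,1,s); (3,4,d)


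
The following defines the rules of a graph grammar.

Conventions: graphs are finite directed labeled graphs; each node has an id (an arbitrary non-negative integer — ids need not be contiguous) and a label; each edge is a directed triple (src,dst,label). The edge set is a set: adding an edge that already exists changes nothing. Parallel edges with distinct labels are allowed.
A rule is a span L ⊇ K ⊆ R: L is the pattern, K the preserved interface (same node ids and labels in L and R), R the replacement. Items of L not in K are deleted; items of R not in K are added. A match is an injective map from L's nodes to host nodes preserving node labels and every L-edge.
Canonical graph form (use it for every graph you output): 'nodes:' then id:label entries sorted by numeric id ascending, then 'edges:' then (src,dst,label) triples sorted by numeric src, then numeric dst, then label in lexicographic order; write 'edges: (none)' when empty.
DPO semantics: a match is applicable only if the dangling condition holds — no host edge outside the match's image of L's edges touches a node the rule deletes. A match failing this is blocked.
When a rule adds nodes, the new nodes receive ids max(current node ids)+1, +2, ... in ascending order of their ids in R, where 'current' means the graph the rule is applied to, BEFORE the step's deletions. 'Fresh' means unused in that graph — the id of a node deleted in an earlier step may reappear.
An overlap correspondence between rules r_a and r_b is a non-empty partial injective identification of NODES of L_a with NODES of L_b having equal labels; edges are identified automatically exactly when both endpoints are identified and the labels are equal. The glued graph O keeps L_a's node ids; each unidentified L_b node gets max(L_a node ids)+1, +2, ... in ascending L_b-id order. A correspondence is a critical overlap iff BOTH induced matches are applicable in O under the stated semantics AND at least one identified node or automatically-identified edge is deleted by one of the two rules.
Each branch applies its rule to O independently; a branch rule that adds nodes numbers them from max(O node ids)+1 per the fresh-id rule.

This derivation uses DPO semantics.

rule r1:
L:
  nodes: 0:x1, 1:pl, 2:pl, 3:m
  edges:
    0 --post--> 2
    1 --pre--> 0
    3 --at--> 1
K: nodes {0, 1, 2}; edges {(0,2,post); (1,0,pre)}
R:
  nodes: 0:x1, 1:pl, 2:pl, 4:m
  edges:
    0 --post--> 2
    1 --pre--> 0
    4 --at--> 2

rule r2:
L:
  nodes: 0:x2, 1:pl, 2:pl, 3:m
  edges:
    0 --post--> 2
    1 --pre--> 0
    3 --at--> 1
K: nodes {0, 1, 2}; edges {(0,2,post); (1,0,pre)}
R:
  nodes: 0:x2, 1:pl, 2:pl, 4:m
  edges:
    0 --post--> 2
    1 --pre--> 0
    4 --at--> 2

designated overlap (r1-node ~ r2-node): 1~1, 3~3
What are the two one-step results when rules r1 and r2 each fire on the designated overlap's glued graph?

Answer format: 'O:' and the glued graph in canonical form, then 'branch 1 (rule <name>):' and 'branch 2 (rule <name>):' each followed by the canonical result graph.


O:
nodes: 0:x1, 1:pl, 2:pl, 3:m, 4:x2, 5:pl
edges: (0,2,post); (1,0,pre); (1,4,pre); (3,1,at); (4,5,post)
branch 1 (rule r1):
nodes: 0:x1, 1:pl, 2:pl, 4:x2, 5:pl, 6:m
edges: (0,2,post); (1,0,pre); (1,4,pre); (4,5,post); (6,2,at)
branch 2 (rule r2):
nodes: 0:x1, 1:pl, 2:pl, 4:x2, 5:pl, 6:m
edges: (0,2,post); (1,0,pre); (1,4,pre); (4,5,post); (6,5,at)
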